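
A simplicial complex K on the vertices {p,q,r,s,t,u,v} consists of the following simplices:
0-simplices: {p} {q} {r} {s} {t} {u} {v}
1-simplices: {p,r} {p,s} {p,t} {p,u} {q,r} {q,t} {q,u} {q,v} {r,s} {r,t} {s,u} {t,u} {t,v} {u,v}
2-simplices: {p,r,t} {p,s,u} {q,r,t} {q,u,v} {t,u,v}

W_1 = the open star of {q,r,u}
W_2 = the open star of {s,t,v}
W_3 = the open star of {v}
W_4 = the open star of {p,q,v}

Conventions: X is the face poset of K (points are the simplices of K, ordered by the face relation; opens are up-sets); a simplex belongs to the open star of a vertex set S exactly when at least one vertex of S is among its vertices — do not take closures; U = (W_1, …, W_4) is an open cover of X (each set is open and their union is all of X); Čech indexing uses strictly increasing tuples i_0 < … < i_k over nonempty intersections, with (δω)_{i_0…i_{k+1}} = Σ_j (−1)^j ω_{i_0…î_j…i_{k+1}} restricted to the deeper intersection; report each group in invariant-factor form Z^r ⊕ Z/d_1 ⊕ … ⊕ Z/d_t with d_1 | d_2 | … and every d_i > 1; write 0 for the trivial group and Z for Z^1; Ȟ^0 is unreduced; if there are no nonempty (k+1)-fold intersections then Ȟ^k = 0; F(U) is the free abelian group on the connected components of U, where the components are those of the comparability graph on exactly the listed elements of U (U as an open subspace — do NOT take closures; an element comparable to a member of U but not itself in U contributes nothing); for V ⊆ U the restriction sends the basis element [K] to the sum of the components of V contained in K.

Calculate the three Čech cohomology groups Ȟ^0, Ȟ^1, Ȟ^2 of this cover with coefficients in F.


nonempty intersections:
  W1={{q},{r},{u},{p,r},{p,u},{q,r},{q,t},{q,u},{q,v},{r,s},{r,t},{s,u},{t,u},{u,v},{p,r,t},{p,s,u},{q,r,t},{q,u,v},{t,u,v}} W2={{s},{t},{v},{p,s},{p,t},{q,t},{q,v},{r,s},{r,t},{s,u},{t,u},{t,v},{u,v},{p,r,t},{p,s,u},{q,r,t},{q,u,v},{t,u,v}} W3={{v},{q,v},{t,v},{u,v},{q,u,v},{t,u,v}} W4={{p},{q},{v},{p,r},{p,s},{p,t},{p,u},{q,r},{q,t},{q,u},{q,v},{t,v},{u,v},{p,r,t},{p,s,u},{q,r,t},{q,u,v},{t,u,v}}
  W12={{q,t},{q,v},{r,s},{r,t},{s,u},{t,u},{u,v},{p,r,t},{p,s,u},{q,r,t},{q,u,v},{t,u,v}} W13={{q,v},{u,v},{q,u,v},{t,u,v}} W14={{q},{p,r},{p,u},{q,r},{q,t},{q,u},{q,v},{u,v},{p,r,t},{p,s,u},{q,r,t},{q,u,v},{t,u,v}} W23={{v},{q,v},{t,v},{u,v},{q,u,v},{t,u,v}} W24={{v},{p,s},{p,t},{q,t},{q,v},{t,v},{u,v},{p,r,t},{p,s,u},{q,r,t},{q,u,v},{t,u,v}} W34={{v},{q,v},{t,v},{u,v},{q,u,v},{t,u,v}}
  W123={{q,v},{u,v},{q,u,v},{t,u,v}} W124={{q,t},{q,v},{u,v},{p,r,t},{p,s,u},{q,r,t},{q,u,v},{t,u,v}} W134={{q,v},{u,v},{q,u,v},{t,u,v}} W234={{v},{q,v},{t,v},{u,v},{q,u,v},{t,u,v}}
  W1234={{q,v},{u,v},{q,u,v},{t,u,v}}
components per intersection:
  W1: {{q},{r},{u},{p,r},{p,u},{q,r},{q,t},{q,u},{q,v},{r,s},{r,t},{s,u},{t,u},{u,v},{p,r,t},{p,s,u},{q,r,t},{q,u,v},{t,u,v}}
  W2: {{s},{p,s},{r,s},{s,u},{p,s,u}} {{t},{v},{p,t},{q,t},{q,v},{r,t},{t,u},{t,v},{u,v},{p,r,t},{q,r,t},{q,u,v},{t,u,v}}
  W3: {{v},{q,v},{t,v},{u,v},{q,u,v},{t,u,v}}
  W4: {{p},{p,r},{p,s},{p,t},{p,u},{p,r,t},{p,s,u}} {{q},{v},{q,r},{q,t},{q,u},{q,v},{t,v},{u,v},{q,r,t},{q,u,v},{t,u,v}}
  W12: {{q,t},{r,t},{p,r,t},{q,r,t}} {{q,v},{t,u},{u,v},{q,u,v},{t,u,v}} {{r,s}} {{s,u},{p,s,u}}
  W13: {{q,v},{u,v},{q,u,v},{t,u,v}}
  W14: {{q},{q,r},{q,t},{q,u},{q,v},{u,v},{q,r,t},{q,u,v},{t,u,v}} {{p,r},{p,r,t}} {{p,u},{p,s,u}}
  W23: {{v},{q,v},{t,v},{u,v},{q,u,v},{t,u,v}}
  W24: {{v},{q,v},{t,v},{u,v},{q,u,v},{t,u,v}} {{p,s},{p,s,u}} {{p,t},{p,r,t}} {{q,t},{q,r,t}}
  W34: {{v},{q,v},{t,v},{u,v},{q,u,v},{t,u,v}}
  W123: {{q,v},{u,v},{q,u,v},{t,u,v}}
  W124: {{q,t},{q,r,t}} {{q,v},{u,v},{q,u,v},{t,u,v}} {{p,r,t}} {{p,s,u}}
  W134: {{q,v},{u,v},{q,u,v},{t,u,v}}
  W234: {{v},{q,v},{t,v},{u,v},{q,u,v},{t,u,v}}
  W1234: {{q,v},{u,v},{q,u,v},{t,u,v}}
C dims 6,14,7,1; δ0: rk 5, SNF 1^5; δ1: rk 6, SNF 1^6; δ2: rk 1, SNF 1^1
Ȟ^0: (6−5)−0=1 ⇒ Z
Ȟ^1: (14−6)−5=3 ⇒ Z^3
Ȟ^2: (7−1)−6=0 ⇒ 0

Ȟ^0 ≅ Z; Ȟ^1 ≅ Z^3; Ȟ^2 ≅ 0


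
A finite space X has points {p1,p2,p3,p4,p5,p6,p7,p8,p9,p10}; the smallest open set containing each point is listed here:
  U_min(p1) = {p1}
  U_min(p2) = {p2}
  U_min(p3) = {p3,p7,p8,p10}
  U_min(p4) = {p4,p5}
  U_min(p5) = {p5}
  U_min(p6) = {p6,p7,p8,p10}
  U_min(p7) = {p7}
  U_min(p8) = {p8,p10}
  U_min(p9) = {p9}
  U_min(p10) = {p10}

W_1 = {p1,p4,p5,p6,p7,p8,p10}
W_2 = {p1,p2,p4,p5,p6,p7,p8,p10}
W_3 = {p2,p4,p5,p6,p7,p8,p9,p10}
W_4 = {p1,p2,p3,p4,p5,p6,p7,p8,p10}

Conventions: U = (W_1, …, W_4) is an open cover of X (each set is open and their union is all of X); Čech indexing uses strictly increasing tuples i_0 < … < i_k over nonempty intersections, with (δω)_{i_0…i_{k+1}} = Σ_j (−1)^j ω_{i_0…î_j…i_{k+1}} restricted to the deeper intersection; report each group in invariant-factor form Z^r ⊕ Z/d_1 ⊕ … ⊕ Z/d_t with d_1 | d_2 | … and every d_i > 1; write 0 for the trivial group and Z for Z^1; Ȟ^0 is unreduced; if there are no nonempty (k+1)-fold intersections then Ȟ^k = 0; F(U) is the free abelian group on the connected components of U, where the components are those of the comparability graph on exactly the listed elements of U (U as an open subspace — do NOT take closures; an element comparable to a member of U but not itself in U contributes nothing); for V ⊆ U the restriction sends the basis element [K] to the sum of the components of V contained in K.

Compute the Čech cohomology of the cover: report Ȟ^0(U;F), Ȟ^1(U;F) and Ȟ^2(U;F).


Ȟ^0 ≅ Z^5, Ȟ^1 ≅ 0 and Ȟ^2 ≅ 0

cover nerve:
  W12={p1,p4,p5,p6,p7,p8,p10} W13={p4,p5,p6,p7,p8,p10} W14={p1,p4,p5,p6,p7,p8,p10} W23={p2,p4,p5,p6,p7,p8,p10} W24={p1,p2,p4,p5,p6,p7,p8,p10} W34={p2,p4,p5,p6,p7,p8,p10}
  W123={p4,p5,p6,p7,p8,p10} W124={p1,p4,p5,p6,p7,p8,p10} W134={p4,p5,p6,p7,p8,p10} W234={p2,p4,p5,p6,p7,p8,p10}
  W1234={p4,p5,p6,p7,p8,p10}
components per intersection:
  W1: {p1} {p4,p5} {p6,p7,p8,p10}
  W2: {p1} {p2} {p4,p5} {p6,p7,p8,p10}
  W3: {p2} {p4,p5} {p6,p7,p8,p10} {p9}
  W4: {p1} {p2} {p3,p6,p7,p8,p10} {p4,p5}
  W12: {p1} {p4,p5} {p6,p7,p8,p10}
  W13: {p4,p5} {p6,p7,p8,p10}
  W14: {p1} {p4,p5} {p6,p7,p8,p10}
  W23: {p2} {p4,p5} {p6,p7,p8,p10}
  W24: {p1} {p2} {p4,p5} {p6,p7,p8,p10}
  W34: {p2} {p4,p5} {p6,p7,p8,p10}
  W123: {p4,p5} {p6,p7,p8,p10}
  W124: {p1} {p4,p5} {p6,p7,p8,p10}
  W134: {p4,p5} {p6,p7,p8,p10}
  W234: {p2} {p4,p5} {p6,p7,p8,p10}
  W1234: {p4,p5} {p6,p7,p8,p10}
C dims 15,18,10,2; δ0: rk 10, SNF 1^10; δ1: rk 8, SNF 1^8; δ2: rk 2, SNF 1^2
Ȟ^0: (15−10)−0=5 ⇒ Z^5
Ȟ^1: (18−8)−10=0 ⇒ 0
Ȟ^2: (10−2)−8=0 ⇒ 0


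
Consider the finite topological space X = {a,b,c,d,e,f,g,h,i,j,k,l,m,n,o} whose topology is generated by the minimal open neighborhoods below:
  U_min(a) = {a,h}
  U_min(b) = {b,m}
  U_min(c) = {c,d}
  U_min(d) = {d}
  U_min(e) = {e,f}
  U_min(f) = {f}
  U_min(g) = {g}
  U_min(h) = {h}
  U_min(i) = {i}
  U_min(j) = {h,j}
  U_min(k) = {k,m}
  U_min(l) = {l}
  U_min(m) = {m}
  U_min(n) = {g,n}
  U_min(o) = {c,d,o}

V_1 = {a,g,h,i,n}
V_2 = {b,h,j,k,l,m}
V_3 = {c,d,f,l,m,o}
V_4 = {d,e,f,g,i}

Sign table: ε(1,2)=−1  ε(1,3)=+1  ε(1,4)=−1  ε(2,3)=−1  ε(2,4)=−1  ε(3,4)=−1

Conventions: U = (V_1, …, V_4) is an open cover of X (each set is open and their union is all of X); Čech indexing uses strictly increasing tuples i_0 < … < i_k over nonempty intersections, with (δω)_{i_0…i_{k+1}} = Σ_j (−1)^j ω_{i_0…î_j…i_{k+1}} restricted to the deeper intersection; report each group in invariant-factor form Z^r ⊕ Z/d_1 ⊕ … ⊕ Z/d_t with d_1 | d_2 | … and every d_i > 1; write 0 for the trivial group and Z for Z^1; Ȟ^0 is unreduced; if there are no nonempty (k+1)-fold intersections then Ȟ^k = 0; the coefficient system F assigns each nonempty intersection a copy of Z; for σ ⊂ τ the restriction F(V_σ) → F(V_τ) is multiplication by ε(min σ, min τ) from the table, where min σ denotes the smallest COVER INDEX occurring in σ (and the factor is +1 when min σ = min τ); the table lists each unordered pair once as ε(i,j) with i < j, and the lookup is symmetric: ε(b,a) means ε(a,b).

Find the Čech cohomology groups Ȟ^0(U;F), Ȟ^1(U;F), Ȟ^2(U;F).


nerve simplices:
  V12={h} V14={g,i} V23={l,m} V34={d,f}
C dims 4,4; δ0: rk 3, SNF 1^3
degree 0: 4−3−0 = 1 → Ȟ^0 ≅ Z
degree 1: 4−0−3 = 1 → Ȟ^1 ≅ Z
degree 2: 0−0−0 = 0 → Ȟ^2 ≅ 0

Ȟ^0 = Z, Ȟ^1 = Z, Ȟ^2 = 0


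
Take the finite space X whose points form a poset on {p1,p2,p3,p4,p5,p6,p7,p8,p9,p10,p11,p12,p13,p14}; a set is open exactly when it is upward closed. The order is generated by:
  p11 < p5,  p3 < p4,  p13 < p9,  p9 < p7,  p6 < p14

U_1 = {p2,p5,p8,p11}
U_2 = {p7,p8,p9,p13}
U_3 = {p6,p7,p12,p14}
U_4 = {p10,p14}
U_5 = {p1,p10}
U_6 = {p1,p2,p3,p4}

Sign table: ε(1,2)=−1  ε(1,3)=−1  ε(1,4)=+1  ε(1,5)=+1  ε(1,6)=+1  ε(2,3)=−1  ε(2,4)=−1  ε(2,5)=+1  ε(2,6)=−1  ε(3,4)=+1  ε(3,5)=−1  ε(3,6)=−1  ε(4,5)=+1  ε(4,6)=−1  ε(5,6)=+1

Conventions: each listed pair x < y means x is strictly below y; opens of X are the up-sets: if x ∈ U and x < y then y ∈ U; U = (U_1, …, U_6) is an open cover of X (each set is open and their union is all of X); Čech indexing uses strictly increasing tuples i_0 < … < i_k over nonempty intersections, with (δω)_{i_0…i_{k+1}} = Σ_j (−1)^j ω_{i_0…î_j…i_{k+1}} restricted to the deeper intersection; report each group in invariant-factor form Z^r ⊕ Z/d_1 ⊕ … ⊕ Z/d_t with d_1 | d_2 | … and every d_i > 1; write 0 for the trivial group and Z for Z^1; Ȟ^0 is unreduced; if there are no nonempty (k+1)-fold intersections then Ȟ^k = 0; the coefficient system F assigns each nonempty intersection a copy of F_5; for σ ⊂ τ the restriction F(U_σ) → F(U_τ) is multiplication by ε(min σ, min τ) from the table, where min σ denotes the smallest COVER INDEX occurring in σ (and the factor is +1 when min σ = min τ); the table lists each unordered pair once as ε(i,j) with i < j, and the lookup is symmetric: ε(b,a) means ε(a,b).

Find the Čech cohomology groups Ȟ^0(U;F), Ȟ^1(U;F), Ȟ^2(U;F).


Ȟ^0 ≅ Z/5, Ȟ^1 ≅ Z/5 and Ȟ^2 ≅ 0

nerve simplices:
  U12={p8} U16={p2} U23={p7} U34={p14} U45={p10} U56={p1}
C dims 6,6; δ0: rk_F5 5
degree 0: 6−5−0 = 1 → Ȟ^0 ≅ Z/5
degree 1: 6−0−5 = 1 → Ȟ^1 ≅ Z/5
degree 2: 0−0−0 = 0 → Ȟ^2 ≅ 0


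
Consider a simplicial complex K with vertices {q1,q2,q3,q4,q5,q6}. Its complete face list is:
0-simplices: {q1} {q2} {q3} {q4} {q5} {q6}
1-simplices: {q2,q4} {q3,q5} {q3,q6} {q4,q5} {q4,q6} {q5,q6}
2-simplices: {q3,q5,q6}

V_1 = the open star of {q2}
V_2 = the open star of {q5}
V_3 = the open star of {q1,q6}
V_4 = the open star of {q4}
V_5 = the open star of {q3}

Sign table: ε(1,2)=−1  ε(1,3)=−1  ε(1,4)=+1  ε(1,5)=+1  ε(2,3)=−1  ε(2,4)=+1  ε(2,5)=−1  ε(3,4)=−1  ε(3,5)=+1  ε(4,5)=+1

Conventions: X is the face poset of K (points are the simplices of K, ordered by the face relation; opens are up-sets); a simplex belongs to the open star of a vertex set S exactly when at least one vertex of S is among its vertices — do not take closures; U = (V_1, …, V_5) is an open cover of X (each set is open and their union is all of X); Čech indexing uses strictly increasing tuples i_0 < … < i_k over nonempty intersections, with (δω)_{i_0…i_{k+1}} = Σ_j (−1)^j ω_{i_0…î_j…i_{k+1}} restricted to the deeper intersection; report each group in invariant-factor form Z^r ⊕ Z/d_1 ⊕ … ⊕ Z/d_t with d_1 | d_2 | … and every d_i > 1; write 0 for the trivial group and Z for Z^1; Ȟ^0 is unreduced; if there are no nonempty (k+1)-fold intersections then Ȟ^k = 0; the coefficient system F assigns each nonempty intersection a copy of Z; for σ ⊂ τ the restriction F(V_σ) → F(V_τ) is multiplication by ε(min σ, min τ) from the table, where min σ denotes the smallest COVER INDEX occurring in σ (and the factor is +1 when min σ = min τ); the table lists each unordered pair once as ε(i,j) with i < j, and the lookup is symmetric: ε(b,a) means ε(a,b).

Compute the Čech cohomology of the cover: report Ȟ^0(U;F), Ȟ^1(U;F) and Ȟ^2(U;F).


Ȟ^0 = Z, Ȟ^1 = Z, Ȟ^2 = 0

nonempty overlaps:
  V1={{q2},{q2,q4}} V2={{q5},{q3,q5},{q4,q5},{q5,q6},{q3,q5,q6}} V3={{q1},{q6},{q3,q6},{q4,q6},{q5,q6},{q3,q5,q6}} V4={{q4},{q2,q4},{q4,q5},{q4,q6}} V5={{q3},{q3,q5},{q3,q6},{q3,q5,q6}}
  V14={{q2,q4}} V23={{q5,q6},{q3,q5,q6}} V24={{q4,q5}} V25={{q3,q5},{q3,q5,q6}} V34={{q4,q6}} V35={{q3,q6},{q3,q5,q6}}
  V235={{q3,q5,q6}}
C dims 5,6,1; δ0: rk 4, SNF 1^4; δ1: rk 1, SNF 1^1
degree 0: 5−4−0 = 1 → Ȟ^0 ≅ Z
degree 1: 6−1−4 = 1 → Ȟ^1 ≅ Z
degree 2: 1−0−1 = 0 → Ȟ^2 ≅ 0


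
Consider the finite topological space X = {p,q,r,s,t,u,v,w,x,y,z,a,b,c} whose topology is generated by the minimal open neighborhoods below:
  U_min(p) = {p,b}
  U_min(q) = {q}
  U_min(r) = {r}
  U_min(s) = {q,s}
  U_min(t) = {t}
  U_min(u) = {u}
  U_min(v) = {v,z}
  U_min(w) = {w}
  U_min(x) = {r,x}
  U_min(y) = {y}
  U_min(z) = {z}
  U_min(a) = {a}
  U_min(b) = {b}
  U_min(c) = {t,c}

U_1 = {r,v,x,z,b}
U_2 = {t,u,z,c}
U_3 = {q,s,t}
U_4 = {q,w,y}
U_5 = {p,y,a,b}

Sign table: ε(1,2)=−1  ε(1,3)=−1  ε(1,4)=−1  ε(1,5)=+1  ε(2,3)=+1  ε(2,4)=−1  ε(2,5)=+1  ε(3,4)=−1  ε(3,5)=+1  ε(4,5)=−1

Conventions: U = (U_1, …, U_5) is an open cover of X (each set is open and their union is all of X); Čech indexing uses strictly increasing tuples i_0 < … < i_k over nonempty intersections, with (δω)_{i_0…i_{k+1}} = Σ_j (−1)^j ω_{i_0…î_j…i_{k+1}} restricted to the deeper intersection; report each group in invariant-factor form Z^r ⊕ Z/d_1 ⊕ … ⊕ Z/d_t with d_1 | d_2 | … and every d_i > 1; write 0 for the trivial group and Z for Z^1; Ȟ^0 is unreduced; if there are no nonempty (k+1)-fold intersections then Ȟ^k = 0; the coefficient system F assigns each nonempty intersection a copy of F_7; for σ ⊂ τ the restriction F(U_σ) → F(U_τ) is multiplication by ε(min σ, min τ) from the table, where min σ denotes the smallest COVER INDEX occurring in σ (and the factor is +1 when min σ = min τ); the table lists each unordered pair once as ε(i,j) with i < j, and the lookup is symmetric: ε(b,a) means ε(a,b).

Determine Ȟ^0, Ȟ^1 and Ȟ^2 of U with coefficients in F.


Ȟ^0(U;F) ≅ 0, Ȟ^1(U;F) ≅ 0 and Ȟ^2(U;F) ≅ 0

nerve simplices:
  U12={z} U15={b} U23={t} U34={q} U45={y}
C dims 5,5; δ0: rk_F7 5
degree 0: 5−5−0 = 0 → Ȟ^0 ≅ 0
degree 1: 5−0−5 = 0 → Ȟ^1 ≅ 0
degree 2: 0−0−0 = 0 → Ȟ^2 ≅ 0


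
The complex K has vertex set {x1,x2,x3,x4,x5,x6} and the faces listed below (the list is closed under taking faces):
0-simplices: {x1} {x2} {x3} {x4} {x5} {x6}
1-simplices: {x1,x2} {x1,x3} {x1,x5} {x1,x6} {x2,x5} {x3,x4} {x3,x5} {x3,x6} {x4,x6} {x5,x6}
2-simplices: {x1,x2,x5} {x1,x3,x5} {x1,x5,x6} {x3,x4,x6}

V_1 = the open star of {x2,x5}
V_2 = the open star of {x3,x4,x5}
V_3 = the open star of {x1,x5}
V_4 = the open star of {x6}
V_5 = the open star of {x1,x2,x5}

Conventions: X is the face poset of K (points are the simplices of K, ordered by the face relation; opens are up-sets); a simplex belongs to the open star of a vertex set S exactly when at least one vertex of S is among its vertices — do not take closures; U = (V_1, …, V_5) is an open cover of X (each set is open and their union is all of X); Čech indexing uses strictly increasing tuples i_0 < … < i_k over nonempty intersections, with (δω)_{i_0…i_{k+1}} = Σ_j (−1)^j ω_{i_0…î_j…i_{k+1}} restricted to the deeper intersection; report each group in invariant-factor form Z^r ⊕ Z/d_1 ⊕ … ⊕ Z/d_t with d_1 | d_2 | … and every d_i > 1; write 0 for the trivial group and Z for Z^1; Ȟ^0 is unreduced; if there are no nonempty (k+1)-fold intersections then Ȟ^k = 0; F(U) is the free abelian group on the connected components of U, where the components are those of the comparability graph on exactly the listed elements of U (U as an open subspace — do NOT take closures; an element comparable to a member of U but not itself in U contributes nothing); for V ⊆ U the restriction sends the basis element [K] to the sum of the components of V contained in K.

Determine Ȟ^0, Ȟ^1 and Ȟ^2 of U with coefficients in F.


cover nerve:
  V1={{x2},{x5},{x1,x2},{x1,x5},{x2,x5},{x3,x5},{x5,x6},{x1,x2,x5},{x1,x3,x5},{x1,x5,x6}} V2={{x3},{x4},{x5},{x1,x3},{x1,x5},{x2,x5},{x3,x4},{x3,x5},{x3,x6},{x4,x6},{x5,x6},{x1,x2,x5},{x1,x3,x5},{x1,x5,x6},{x3,x4,x6}} V3={{x1},{x5},{x1,x2},{x1,x3},{x1,x5},{x1,x6},{x2,x5},{x3,x5},{x5,x6},{x1,x2,x5},{x1,x3,x5},{x1,x5,x6}} V4={{x6},{x1,x6},{x3,x6},{x4,x6},{x5,x6},{x1,x5,x6},{x3,x4,x6}} V5={{x1},{x2},{x5},{x1,x2},{x1,x3},{x1,x5},{x1,x6},{x2,x5},{x3,x5},{x5,x6},{x1,x2,x5},{x1,x3,x5},{x1,x5,x6}}
  V12={{x5},{x1,x5},{x2,x5},{x3,x5},{x5,x6},{x1,x2,x5},{x1,x3,x5},{x1,x5,x6}} V13={{x5},{x1,x2},{x1,x5},{x2,x5},{x3,x5},{x5,x6},{x1,x2,x5},{x1,x3,x5},{x1,x5,x6}} V14={{x5,x6},{x1,x5,x6}} V15={{x2},{x5},{x1,x2},{x1,x5},{x2,x5},{x3,x5},{x5,x6},{x1,x2,x5},{x1,x3,x5},{x1,x5,x6}} V23={{x5},{x1,x3},{x1,x5},{x2,x5},{x3,x5},{x5,x6},{x1,x2,x5},{x1,x3,x5},{x1,x5,x6}} V24={{x3,x6},{x4,x6},{x5,x6},{x1,x5,x6},{x3,x4,x6}} V25={{x5},{x1,x3},{x1,x5},{x2,x5},{x3,x5},{x5,x6},{x1,x2,x5},{x1,x3,x5},{x1,x5,x6}} V34={{x1,x6},{x5,x6},{x1,x5,x6}} V35={{x1},{x5},{x1,x2},{x1,x3},{x1,x5},{x1,x6},{x2,x5},{x3,x5},{x5,x6},{x1,x2,x5},{x1,x3,x5},{x1,x5,x6}} V45={{x1,x6},{x5,x6},{x1,x5,x6}}
  V123={{x5},{x1,x5},{x2,x5},{x3,x5},{x5,x6},{x1,x2,x5},{x1,x3,x5},{x1,x5,x6}} V124={{x5,x6},{x1,x5,x6}} V125={{x5},{x1,x5},{x2,x5},{x3,x5},{x5,x6},{x1,x2,x5},{x1,x3,x5},{x1,x5,x6}} V134={{x5,x6},{x1,x5,x6}} V135={{x5},{x1,x2},{x1,x5},{x2,x5},{x3,x5},{x5,x6},{x1,x2,x5},{x1,x3,x5},{x1,x5,x6}} V145={{x5,x6},{x1,x5,x6}} V234={{x5,x6},{x1,x5,x6}} V235={{x5},{x1,x3},{x1,x5},{x2,x5},{x3,x5},{x5,x6},{x1,x2,x5},{x1,x3,x5},{x1,x5,x6}} V245={{x5,x6},{x1,x5,x6}} V345={{x1,x6},{x5,x6},{x1,x5,x6}}
  V1234={{x5,x6},{x1,x5,x6}} V1235={{x5},{x1,x5},{x2,x5},{x3,x5},{x5,x6},{x1,x2,x5},{x1,x3,x5},{x1,x5,x6}} V1245={{x5,x6},{x1,x5,x6}} V1345={{x5,x6},{x1,x5,x6}} V2345={{x5,x6},{x1,x5,x6}}
  V12345={{x5,x6},{x1,x5,x6}}
components per intersection:
  V1: {{x2},{x5},{x1,x2},{x1,x5},{x2,x5},{x3,x5},{x5,x6},{x1,x2,x5},{x1,x3,x5},{x1,x5,x6}}
  V2: {{x3},{x4},{x5},{x1,x3},{x1,x5},{x2,x5},{x3,x4},{x3,x5},{x3,x6},{x4,x6},{x5,x6},{x1,x2,x5},{x1,x3,x5},{x1,x5,x6},{x3,x4,x6}}
  V3: {{x1},{x5},{x1,x2},{x1,x3},{x1,x5},{x1,x6},{x2,x5},{x3,x5},{x5,x6},{x1,x2,x5},{x1,x3,x5},{x1,x5,x6}}
  V4: {{x6},{x1,x6},{x3,x6},{x4,x6},{x5,x6},{x1,x5,x6},{x3,x4,x6}}
  V5: {{x1},{x2},{x5},{x1,x2},{x1,x3},{x1,x5},{x1,x6},{x2,x5},{x3,x5},{x5,x6},{x1,x2,x5},{x1,x3,x5},{x1,x5,x6}}
  V12: {{x5},{x1,x5},{x2,x5},{x3,x5},{x5,x6},{x1,x2,x5},{x1,x3,x5},{x1,x5,x6}}
  V13: {{x5},{x1,x2},{x1,x5},{x2,x5},{x3,x5},{x5,x6},{x1,x2,x5},{x1,x3,x5},{x1,x5,x6}}
  V14: {{x5,x6},{x1,x5,x6}}
  V15: {{x2},{x5},{x1,x2},{x1,x5},{x2,x5},{x3,x5},{x5,x6},{x1,x2,x5},{x1,x3,x5},{x1,x5,x6}}
  V23: {{x5},{x1,x3},{x1,x5},{x2,x5},{x3,x5},{x5,x6},{x1,x2,x5},{x1,x3,x5},{x1,x5,x6}}
  V24: {{x3,x6},{x4,x6},{x3,x4,x6}} {{x5,x6},{x1,x5,x6}}
  V25: {{x5},{x1,x3},{x1,x5},{x2,x5},{x3,x5},{x5,x6},{x1,x2,x5},{x1,x3,x5},{x1,x5,x6}}
  V34: {{x1,x6},{x5,x6},{x1,x5,x6}}
  V35: {{x1},{x5},{x1,x2},{x1,x3},{x1,x5},{x1,x6},{x2,x5},{x3,x5},{x5,x6},{x1,x2,x5},{x1,x3,x5},{x1,x5,x6}}
  V45: {{x1,x6},{x5,x6},{x1,x5,x6}}
  V123: {{x5},{x1,x5},{x2,x5},{x3,x5},{x5,x6},{x1,x2,x5},{x1,x3,x5},{x1,x5,x6}}
  V124: {{x5,x6},{x1,x5,x6}}
  V125: {{x5},{x1,x5},{x2,x5},{x3,x5},{x5,x6},{x1,x2,x5},{x1,x3,x5},{x1,x5,x6}}
  V134: {{x5,x6},{x1,x5,x6}}
  V135: {{x5},{x1,x2},{x1,x5},{x2,x5},{x3,x5},{x5,x6},{x1,x2,x5},{x1,x3,x5},{x1,x5,x6}}
  V145: {{x5,x6},{x1,x5,x6}}
  V234: {{x5,x6},{x1,x5,x6}}
  V235: {{x5},{x1,x3},{x1,x5},{x2,x5},{x3,x5},{x5,x6},{x1,x2,x5},{x1,x3,x5},{x1,x5,x6}}
  V245: {{x5,x6},{x1,x5,x6}}
  V345: {{x1,x6},{x5,x6},{x1,x5,x6}}
  V1234: {{x5,x6},{x1,x5,x6}}
  V1235: {{x5},{x1,x5},{x2,x5},{x3,x5},{x5,x6},{x1,x2,x5},{x1,x3,x5},{x1,x5,x6}}
  V1245: {{x5,x6},{x1,x5,x6}}
  V1345: {{x5,x6},{x1,x5,x6}}
  V2345: {{x5,x6},{x1,x5,x6}}
  V12345: {{x5,x6},{x1,x5,x6}}
C dims 5,11,10,5; δ0: rk 4, SNF 1^4; δ1: rk 6, SNF 1^6; δ2: rk 4, SNF 1^4
Ȟ^0: (5−4)−0=1 ⇒ Z
Ȟ^1: (11−6)−4=1 ⇒ Z
Ȟ^2: (10−4)−6=0 ⇒ 0

Ȟ^0 = Z, Ȟ^1 = Z and Ȟ^2 = 0


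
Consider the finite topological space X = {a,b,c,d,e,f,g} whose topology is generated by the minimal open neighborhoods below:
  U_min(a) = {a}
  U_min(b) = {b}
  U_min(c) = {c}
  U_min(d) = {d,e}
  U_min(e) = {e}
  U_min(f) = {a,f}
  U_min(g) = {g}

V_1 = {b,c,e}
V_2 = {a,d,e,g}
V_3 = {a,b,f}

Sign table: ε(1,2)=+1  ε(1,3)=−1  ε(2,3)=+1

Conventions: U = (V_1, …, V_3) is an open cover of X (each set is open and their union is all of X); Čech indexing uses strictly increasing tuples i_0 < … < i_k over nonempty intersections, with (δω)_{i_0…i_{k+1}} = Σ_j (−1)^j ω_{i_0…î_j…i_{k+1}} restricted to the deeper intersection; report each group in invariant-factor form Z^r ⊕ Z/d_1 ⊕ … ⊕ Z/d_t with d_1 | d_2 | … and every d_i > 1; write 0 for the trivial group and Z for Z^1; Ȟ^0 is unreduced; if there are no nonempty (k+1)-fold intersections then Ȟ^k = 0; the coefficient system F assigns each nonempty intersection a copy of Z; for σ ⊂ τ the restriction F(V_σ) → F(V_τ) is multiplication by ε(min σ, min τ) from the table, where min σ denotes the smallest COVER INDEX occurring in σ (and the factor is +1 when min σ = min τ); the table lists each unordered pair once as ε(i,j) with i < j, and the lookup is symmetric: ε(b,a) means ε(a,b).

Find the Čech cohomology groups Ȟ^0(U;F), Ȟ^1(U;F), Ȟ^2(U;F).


nerve simplices:
  V12={e} V13={b} V23={a}
C dims 3,3; δ0: rk 3, SNF 1^2·2
degree 0: 3−3−0 = 0 → Ȟ^0 ≅ 0
degree 1: 3−0−3 = 0 plus torsion [2] → Ȟ^1 ≅ Z/2
degree 2: 0−0−0 = 0 → Ȟ^2 ≅ 0

Ȟ^0(U;F) ≅ 0, Ȟ^1(U;F) ≅ Z/2, Ȟ^2(U;F) ≅ 0


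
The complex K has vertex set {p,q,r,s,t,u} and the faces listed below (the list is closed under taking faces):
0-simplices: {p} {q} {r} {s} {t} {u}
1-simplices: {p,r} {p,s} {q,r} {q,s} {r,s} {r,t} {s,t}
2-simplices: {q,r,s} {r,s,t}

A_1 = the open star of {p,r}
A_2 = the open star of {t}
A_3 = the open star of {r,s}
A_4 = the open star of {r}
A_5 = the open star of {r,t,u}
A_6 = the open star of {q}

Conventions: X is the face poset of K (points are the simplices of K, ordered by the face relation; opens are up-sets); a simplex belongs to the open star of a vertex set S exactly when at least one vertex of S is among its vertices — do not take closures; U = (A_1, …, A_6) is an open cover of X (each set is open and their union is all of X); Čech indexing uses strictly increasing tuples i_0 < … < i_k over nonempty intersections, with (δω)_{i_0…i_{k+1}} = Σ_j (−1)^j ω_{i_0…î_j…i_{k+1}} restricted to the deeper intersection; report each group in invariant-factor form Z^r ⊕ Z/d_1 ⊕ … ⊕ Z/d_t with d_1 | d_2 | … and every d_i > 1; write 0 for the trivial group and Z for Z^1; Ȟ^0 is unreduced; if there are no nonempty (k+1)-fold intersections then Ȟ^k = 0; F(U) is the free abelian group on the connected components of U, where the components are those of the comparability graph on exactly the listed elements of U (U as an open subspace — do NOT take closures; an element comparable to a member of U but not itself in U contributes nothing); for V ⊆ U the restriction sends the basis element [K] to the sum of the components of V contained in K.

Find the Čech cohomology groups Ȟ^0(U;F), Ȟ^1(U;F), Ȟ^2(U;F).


Ȟ^0 ≅ Z^2,  Ȟ^1 ≅ Z,  Ȟ^2 ≅ 0

cover nerve:
  A1={{p},{r},{p,r},{p,s},{q,r},{r,s},{r,t},{q,r,s},{r,s,t}} A2={{t},{r,t},{s,t},{r,s,t}} A3={{r},{s},{p,r},{p,s},{q,r},{q,s},{r,s},{r,t},{s,t},{q,r,s},{r,s,t}} A4={{r},{p,r},{q,r},{r,s},{r,t},{q,r,s},{r,s,t}} A5={{r},{t},{u},{p,r},{q,r},{r,s},{r,t},{s,t},{q,r,s},{r,s,t}} A6={{q},{q,r},{q,s},{q,r,s}}
  A12={{r,t},{r,s,t}} A13={{r},{p,r},{p,s},{q,r},{r,s},{r,t},{q,r,s},{r,s,t}} A14={{r},{p,r},{q,r},{r,s},{r,t},{q,r,s},{r,s,t}} A15={{r},{p,r},{q,r},{r,s},{r,t},{q,r,s},{r,s,t}} A16={{q,r},{q,r,s}} A23={{r,t},{s,t},{r,s,t}} A24={{r,t},{r,s,t}} A25={{t},{r,t},{s,t},{r,s,t}} A34={{r},{p,r},{q,r},{r,s},{r,t},{q,r,s},{r,s,t}} A35={{r},{p,r},{q,r},{r,s},{r,t},{s,t},{q,r,s},{r,s,t}} A36={{q,r},{q,s},{q,r,s}} A45={{r},{p,r},{q,r},{r,s},{r,t},{q,r,s},{r,s,t}} A46={{q,r},{q,r,s}} A56={{q,r},{q,r,s}}
  A123={{r,t},{r,s,t}} A124={{r,t},{r,s,t}} A125={{r,t},{r,s,t}} A134={{r},{p,r},{q,r},{r,s},{r,t},{q,r,s},{r,s,t}} A135={{r},{p,r},{q,r},{r,s},{r,t},{q,r,s},{r,s,t}} A136={{q,r},{q,r,s}} A145={{r},{p,r},{q,r},{r,s},{r,t},{q,r,s},{r,s,t}} A146={{q,r},{q,r,s}} A156={{q,r},{q,r,s}} A234={{r,t},{r,s,t}} A235={{r,t},{s,t},{r,s,t}} A245={{r,t},{r,s,t}} A345={{r},{p,r},{q,r},{r,s},{r,t},{q,r,s},{r,s,t}} A346={{q,r},{q,r,s}} A356={{q,r},{q,r,s}} A456={{q,r},{q,r,s}}
  A1234={{r,t},{r,s,t}} A1235={{r,t},{r,s,t}} A1245={{r,t},{r,s,t}} A1345={{r},{p,r},{q,r},{r,s},{r,t},{q,r,s},{r,s,t}} A1346={{q,r},{q,r,s}} A1356={{q,r},{q,r,s}} A1456={{q,r},{q,r,s}} A2345={{r,t},{r,s,t}} A3456={{q,r},{q,r,s}}
  A12345={{r,t},{r,s,t}} A13456={{q,r},{q,r,s}}
components per intersection:
  A1: {{p},{r},{p,r},{p,s},{q,r},{r,s},{r,t},{q,r,s},{r,s,t}}
  A2: {{t},{r,t},{s,t},{r,s,t}}
  A3: {{r},{s},{p,r},{p,s},{q,r},{q,s},{r,s},{r,t},{s,t},{q,r,s},{r,s,t}}
  A4: {{r},{p,r},{q,r},{r,s},{r,t},{q,r,s},{r,s,t}}
  A5: {{r},{t},{p,r},{q,r},{r,s},{r,t},{s,t},{q,r,s},{r,s,t}} {{u}}
  A6: {{q},{q,r},{q,s},{q,r,s}}
  A12: {{r,t},{r,s,t}}
  A13: {{r},{p,r},{q,r},{r,s},{r,t},{q,r,s},{r,s,t}} {{p,s}}
  A14: {{r},{p,r},{q,r},{r,s},{r,t},{q,r,s},{r,s,t}}
  A15: {{r},{p,r},{q,r},{r,s},{r,t},{q,r,s},{r,s,t}}
  A16: {{q,r},{q,r,s}}
  A23: {{r,t},{s,t},{r,s,t}}
  A24: {{r,t},{r,s,t}}
  A25: {{t},{r,t},{s,t},{r,s,t}}
  A34: {{r},{p,r},{q,r},{r,s},{r,t},{q,r,s},{r,s,t}}
  A35: {{r},{p,r},{q,r},{r,s},{r,t},{s,t},{q,r,s},{r,s,t}}
  A36: {{q,r},{q,s},{q,r,s}}
  A45: {{r},{p,r},{q,r},{r,s},{r,t},{q,r,s},{r,s,t}}
  A46: {{q,r},{q,r,s}}
  A56: {{q,r},{q,r,s}}
  A123: {{r,t},{r,s,t}}
  A124: {{r,t},{r,s,t}}
  A125: {{r,t},{r,s,t}}
  A134: {{r},{p,r},{q,r},{r,s},{r,t},{q,r,s},{r,s,t}}
  A135: {{r},{p,r},{q,r},{r,s},{r,t},{q,r,s},{r,s,t}}
  A136: {{q,r},{q,r,s}}
  A145: {{r},{p,r},{q,r},{r,s},{r,t},{q,r,s},{r,s,t}}
  A146: {{q,r},{q,r,s}}
  A156: {{q,r},{q,r,s}}
  A234: {{r,t},{r,s,t}}
  A235: {{r,t},{s,t},{r,s,t}}
  A245: {{r,t},{r,s,t}}
  A345: {{r},{p,r},{q,r},{r,s},{r,t},{q,r,s},{r,s,t}}
  A346: {{q,r},{q,r,s}}
  A356: {{q,r},{q,r,s}}
  A456: {{q,r},{q,r,s}}
  A1234: {{r,t},{r,s,t}}
  A1235: {{r,t},{r,s,t}}
  A1245: {{r,t},{r,s,t}}
  A1345: {{r},{p,r},{q,r},{r,s},{r,t},{q,r,s},{r,s,t}}
  A1346: {{q,r},{q,r,s}}
  A1356: {{q,r},{q,r,s}}
  A1456: {{q,r},{q,r,s}}
  A2345: {{r,t},{r,s,t}}
  A3456: {{q,r},{q,r,s}}
  A12345: {{r,t},{r,s,t}}
  A13456: {{q,r},{q,r,s}}
C dims 7,15,16,9; δ0: rk 5, SNF 1^5; δ1: rk 9, SNF 1^9; δ2: rk 7, SNF 1^7
Ȟ^0: (7−5)−0=2 ⇒ Z^2
Ȟ^1: (15−9)−5=1 ⇒ Z
Ȟ^2: (16−7)−9=0 ⇒ 0


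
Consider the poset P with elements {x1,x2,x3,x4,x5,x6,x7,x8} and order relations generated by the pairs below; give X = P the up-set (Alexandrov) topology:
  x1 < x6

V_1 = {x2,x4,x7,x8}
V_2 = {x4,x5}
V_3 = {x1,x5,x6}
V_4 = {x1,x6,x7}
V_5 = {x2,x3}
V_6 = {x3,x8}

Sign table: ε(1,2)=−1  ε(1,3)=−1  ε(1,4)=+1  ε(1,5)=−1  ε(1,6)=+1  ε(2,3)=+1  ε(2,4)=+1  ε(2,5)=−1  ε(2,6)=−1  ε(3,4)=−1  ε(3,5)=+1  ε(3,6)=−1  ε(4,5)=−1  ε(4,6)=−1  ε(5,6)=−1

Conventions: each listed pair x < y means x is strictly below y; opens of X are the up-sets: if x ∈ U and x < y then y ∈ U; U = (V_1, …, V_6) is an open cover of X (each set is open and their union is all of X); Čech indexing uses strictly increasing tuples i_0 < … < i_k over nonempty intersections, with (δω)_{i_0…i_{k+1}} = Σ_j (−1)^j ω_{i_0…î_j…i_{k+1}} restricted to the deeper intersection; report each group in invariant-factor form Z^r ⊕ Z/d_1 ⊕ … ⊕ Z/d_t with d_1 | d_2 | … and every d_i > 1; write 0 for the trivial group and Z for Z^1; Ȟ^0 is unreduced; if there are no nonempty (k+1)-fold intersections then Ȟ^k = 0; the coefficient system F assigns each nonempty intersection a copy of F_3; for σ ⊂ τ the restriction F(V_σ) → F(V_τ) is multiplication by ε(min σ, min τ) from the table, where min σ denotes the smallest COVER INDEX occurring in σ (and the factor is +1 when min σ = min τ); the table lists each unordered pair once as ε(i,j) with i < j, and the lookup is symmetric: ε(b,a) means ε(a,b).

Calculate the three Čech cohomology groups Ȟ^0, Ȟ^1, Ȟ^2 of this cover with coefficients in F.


Ȟ^0 = Z/3, Ȟ^1 = Z/3 ⊕ Z/3 and Ȟ^2 = 0

nonempty intersections:
  V12={x4} V14={x7} V15={x2} V16={x8} V23={x5} V34={x1,x6} V56={x3}
C dims 6,7; δ0: rk_F3 5
Ȟ^0: (6−5)−0=1 ⇒ Z/3
Ȟ^1: (7−0)−5=2 ⇒ Z/3 ⊕ Z/3
Ȟ^2: (0−0)−0=0 ⇒ 0


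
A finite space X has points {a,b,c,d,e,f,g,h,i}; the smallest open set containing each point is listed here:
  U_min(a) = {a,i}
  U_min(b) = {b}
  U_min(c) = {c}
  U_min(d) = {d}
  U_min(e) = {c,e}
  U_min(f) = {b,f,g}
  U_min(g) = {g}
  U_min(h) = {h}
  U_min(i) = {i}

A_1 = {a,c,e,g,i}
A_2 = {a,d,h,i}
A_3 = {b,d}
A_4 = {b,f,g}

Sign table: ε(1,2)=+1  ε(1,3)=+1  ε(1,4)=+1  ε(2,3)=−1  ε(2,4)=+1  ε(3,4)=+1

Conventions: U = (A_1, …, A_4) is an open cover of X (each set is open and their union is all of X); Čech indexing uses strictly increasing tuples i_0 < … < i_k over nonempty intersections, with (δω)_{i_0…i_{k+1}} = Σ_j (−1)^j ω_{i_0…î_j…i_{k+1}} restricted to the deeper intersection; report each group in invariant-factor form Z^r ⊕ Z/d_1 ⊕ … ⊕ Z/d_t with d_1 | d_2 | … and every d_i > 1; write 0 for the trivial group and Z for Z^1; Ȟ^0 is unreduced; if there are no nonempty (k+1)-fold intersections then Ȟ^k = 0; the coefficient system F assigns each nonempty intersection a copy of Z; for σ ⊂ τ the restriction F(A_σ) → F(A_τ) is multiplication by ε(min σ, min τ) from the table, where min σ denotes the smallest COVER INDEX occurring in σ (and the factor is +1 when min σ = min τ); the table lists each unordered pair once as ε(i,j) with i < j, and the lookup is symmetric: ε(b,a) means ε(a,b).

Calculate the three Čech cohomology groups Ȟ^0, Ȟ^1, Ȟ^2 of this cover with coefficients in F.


Ȟ^0 = 0, Ȟ^1 = Z/2 and Ȟ^2 = 0

nerve simplices:
  A12={a,i} A14={g} A23={d} A34={b}
C dims 4,4; δ0: rk 4, SNF 1^3·2
degree 0: 4−4−0 = 0 → Ȟ^0 ≅ 0
degree 1: 4−0−4 = 0 plus torsion [2] → Ȟ^1 ≅ Z/2
degree 2: 0−0−0 = 0 → Ȟ^2 ≅ 0


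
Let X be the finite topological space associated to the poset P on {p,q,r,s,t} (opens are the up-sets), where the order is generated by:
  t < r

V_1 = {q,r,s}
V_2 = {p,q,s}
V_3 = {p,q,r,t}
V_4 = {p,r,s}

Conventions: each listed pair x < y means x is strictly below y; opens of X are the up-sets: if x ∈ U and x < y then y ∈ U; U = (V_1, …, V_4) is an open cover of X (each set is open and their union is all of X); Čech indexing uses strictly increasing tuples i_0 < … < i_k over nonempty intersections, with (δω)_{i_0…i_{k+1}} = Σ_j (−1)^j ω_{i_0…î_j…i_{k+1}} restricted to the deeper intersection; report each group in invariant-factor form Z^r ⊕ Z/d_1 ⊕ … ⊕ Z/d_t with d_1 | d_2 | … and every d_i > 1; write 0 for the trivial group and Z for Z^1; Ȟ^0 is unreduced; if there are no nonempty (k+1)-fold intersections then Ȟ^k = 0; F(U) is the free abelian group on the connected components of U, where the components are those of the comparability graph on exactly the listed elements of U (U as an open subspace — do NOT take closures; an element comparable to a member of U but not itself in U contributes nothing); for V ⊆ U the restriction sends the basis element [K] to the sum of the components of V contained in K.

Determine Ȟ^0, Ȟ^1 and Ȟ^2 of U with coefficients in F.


Ȟ^0 = Z^4, Ȟ^1 = 0 and Ȟ^2 = 0

intersection data:
  V12={q,s} V13={q,r} V14={r,s} V23={p,q} V24={p,s} V34={p,r}
  V123={q} V124={s} V134={r} V234={p}
components per intersection:
  V1: {q} {r} {s}
  V2: {p} {q} {s}
  V3: {p} {q} {r,t}
  V4: {p} {r} {s}
  V12: {q} {s}
  V13: {q} {r}
  V14: {r} {s}
  V23: {p} {q}
  V24: {p} {s}
  V34: {p} {r}
  V123: {q}
  V124: {s}
  V134: {r}
  V234: {p}
C dims 12,12,4; δ0: rk 8, SNF 1^8; δ1: rk 4, SNF 1^4
Ȟ^0 = (12 − 8) − 0 = 4, so Ȟ^0 ≅ Z^4
Ȟ^1 = (12 − 4) − 8 = 0, so Ȟ^1 ≅ 0
Ȟ^2 = (4 − 0) − 4 = 0, so Ȟ^2 ≅ 0


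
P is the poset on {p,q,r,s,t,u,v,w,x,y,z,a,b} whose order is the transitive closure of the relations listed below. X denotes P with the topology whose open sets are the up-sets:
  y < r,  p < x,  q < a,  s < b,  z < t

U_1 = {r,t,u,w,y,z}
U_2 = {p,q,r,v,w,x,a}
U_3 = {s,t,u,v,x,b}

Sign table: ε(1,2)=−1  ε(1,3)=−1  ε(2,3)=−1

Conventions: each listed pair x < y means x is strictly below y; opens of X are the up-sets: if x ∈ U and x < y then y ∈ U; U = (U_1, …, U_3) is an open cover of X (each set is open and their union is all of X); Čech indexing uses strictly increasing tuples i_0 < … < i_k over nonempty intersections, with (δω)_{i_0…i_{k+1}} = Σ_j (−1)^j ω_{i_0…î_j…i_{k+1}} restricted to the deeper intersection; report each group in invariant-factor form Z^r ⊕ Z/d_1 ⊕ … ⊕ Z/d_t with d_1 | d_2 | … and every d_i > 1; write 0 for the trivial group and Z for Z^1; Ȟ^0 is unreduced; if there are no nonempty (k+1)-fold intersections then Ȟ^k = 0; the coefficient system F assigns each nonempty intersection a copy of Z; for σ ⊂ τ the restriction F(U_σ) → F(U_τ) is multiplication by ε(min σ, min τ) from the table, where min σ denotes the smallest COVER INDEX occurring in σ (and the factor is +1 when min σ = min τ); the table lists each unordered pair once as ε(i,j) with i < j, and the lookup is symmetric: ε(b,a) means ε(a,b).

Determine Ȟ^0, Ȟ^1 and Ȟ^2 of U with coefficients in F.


cover nerve:
  U12={r,w} U13={t,u} U23={v,x}
C dims 3,3; δ0: rk 3, SNF 1^2·2
Ȟ^0: (3−3)−0=0 ⇒ 0
Ȟ^1: (3−0)−3=0 plus torsion [2] ⇒ Z/2
Ȟ^2: (0−0)−0=0 ⇒ 0

Ȟ^0(U;F) ≅ 0, Ȟ^1(U;F) ≅ Z/2, Ȟ^2(U;F) ≅ 0


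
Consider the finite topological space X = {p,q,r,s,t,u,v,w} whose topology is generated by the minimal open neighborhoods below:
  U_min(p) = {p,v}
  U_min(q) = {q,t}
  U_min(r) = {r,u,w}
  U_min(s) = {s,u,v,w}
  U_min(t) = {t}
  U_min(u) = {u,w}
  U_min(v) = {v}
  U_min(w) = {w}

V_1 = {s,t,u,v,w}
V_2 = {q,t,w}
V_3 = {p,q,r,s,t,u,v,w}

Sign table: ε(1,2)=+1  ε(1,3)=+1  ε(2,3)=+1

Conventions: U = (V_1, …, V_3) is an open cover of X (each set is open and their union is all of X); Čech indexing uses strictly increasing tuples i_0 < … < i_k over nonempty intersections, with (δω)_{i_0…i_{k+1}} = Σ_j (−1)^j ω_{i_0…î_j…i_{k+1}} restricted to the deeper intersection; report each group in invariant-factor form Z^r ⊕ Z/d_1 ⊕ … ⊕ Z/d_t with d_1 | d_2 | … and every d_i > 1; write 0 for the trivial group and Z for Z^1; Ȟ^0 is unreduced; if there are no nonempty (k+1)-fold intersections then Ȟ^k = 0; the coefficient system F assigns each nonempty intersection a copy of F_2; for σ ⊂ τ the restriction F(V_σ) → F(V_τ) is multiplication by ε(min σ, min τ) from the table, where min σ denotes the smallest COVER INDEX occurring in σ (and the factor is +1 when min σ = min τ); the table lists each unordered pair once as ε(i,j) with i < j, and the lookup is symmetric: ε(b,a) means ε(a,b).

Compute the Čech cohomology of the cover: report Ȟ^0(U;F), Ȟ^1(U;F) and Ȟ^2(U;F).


Ȟ^0 = Z/2, Ȟ^1 = 0, Ȟ^2 = 0

cover nerve:
  V12={t,w} V13={s,t,u,v,w} V23={q,t,w}
  V123={t,w}
C dims 3,3,1; δ0: rk_F2 2; δ1: rk_F2 1
Ȟ^0: (3−2)−0=1 ⇒ Z/2
Ȟ^1: (3−1)−2=0 ⇒ 0
Ȟ^2: (1−0)−1=0 ⇒ 0


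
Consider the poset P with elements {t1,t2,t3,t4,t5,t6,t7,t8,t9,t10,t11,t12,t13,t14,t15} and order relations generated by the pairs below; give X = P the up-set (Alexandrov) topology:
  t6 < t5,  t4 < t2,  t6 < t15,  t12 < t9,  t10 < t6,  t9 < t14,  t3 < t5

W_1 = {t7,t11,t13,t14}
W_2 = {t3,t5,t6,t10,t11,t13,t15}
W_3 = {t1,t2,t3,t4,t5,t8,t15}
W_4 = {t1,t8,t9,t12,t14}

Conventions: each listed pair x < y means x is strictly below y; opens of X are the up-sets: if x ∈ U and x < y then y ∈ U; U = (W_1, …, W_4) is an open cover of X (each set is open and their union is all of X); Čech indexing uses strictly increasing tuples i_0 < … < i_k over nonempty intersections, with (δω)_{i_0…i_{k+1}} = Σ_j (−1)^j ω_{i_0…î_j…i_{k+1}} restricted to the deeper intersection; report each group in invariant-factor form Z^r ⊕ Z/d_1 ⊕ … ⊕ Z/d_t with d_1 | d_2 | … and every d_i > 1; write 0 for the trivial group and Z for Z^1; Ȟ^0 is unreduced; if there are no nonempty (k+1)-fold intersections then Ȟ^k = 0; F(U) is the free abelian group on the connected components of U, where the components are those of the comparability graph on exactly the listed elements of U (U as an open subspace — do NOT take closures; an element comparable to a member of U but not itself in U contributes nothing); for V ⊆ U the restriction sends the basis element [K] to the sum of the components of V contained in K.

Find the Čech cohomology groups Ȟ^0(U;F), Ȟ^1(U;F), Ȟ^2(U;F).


nerve simplices:
  W12={t11,t13} W14={t14} W23={t3,t5,t15} W34={t1,t8}
components per intersection:
  W1: {t7} {t11} {t13} {t14}
  W2: {t3,t5,t6,t10,t15} {t11} {t13}
  W3: {t1} {t2,t4} {t3,t5} {t8} {t15}
  W4: {t1} {t8} {t9,t12,t14}
  W12: {t11} {t13}
  W14: {t14}
  W23: {t3,t5} {t15}
  W34: {t1} {t8}
C dims 15,7; δ0: rk 7, SNF 1^7
degree 0: 15−7−0 = 8 → Ȟ^0 ≅ Z^8
degree 1: 7−0−7 = 0 → Ȟ^1 ≅ 0
degree 2: 0−0−0 = 0 → Ȟ^2 ≅ 0

Ȟ^0(U;F) ≅ Z^8, Ȟ^1(U;F) ≅ 0, Ȟ^2(U;F) ≅ 0


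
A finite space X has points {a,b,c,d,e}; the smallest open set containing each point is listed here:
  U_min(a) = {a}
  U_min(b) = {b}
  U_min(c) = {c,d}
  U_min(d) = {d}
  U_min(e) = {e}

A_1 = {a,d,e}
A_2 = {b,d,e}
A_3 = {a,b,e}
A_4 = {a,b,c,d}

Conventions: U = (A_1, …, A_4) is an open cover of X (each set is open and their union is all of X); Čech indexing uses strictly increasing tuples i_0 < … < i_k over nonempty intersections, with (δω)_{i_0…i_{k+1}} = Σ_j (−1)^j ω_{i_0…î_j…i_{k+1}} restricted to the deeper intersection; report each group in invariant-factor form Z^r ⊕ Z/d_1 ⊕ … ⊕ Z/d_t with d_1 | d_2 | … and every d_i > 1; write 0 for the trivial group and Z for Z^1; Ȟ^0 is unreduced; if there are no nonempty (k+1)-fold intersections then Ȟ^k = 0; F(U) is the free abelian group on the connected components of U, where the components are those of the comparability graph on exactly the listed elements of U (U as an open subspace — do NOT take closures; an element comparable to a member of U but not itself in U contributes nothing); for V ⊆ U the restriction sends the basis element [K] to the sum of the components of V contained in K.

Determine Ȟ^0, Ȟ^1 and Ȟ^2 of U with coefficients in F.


nerve of the cover:
  A12={d,e} A13={a,e} A14={a,d} A23={b,e} A24={b,d} A34={a,b}
  A123={e} A124={d} A134={a} A234={b}
components per intersection:
  A1: {a} {d} {e}
  A2: {b} {d} {e}
  A3: {a} {b} {e}
  A4: {a} {b} {c,d}
  A12: {d} {e}
  A13: {a} {e}
  A14: {a} {d}
  A23: {b} {e}
  A24: {b} {d}
  A34: {a} {b}
  A123: {e}
  A124: {d}
  A134: {a}
  A234: {b}
C dims 12,12,4; δ0: rk 8, SNF 1^8; δ1: rk 4, SNF 1^4
Ȟ^0 = (12 − 8) − 0 = 4, so Ȟ^0 ≅ Z^4
Ȟ^1 = (12 − 4) − 8 = 0, so Ȟ^1 ≅ 0
Ȟ^2 = (4 − 0) − 4 = 0, so Ȟ^2 ≅ 0

Ȟ^0 ≅ Z^4, Ȟ^1 ≅ 0, Ȟ^2 ≅ 0


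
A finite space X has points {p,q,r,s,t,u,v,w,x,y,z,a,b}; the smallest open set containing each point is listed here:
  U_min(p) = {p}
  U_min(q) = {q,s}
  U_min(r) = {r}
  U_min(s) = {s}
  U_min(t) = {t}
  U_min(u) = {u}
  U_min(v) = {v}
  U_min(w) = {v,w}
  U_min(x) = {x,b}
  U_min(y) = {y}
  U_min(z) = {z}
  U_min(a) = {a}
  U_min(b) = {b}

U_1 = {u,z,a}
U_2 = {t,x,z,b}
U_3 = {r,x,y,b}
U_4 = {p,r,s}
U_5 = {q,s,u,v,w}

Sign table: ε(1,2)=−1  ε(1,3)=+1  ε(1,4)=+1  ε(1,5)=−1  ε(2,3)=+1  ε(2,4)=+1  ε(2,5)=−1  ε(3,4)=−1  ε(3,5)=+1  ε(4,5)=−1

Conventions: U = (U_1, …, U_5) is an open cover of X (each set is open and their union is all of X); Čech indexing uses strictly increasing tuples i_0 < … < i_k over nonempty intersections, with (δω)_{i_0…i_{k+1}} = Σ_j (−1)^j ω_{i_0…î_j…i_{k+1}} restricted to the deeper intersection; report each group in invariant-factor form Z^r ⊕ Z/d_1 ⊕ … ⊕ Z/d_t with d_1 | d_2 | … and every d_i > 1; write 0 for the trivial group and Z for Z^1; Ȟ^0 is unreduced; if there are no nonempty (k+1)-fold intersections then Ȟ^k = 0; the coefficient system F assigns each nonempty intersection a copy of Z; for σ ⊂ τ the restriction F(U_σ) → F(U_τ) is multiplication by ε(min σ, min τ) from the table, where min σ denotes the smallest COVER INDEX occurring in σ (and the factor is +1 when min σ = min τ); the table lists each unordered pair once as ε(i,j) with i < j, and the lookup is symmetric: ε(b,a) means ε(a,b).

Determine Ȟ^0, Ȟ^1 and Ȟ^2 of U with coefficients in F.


Ȟ^0 = Z,  Ȟ^1 = Z,  Ȟ^2 = 0

nonempty intersections:
  U12={z} U15={u} U23={x,b} U34={r} U45={s}
C dims 5,5; δ0: rk 4, SNF 1^4
Ȟ^0: (5−4)−0=1 ⇒ Z
Ȟ^1: (5−0)−4=1 ⇒ Z
Ȟ^2: (0−0)−0=0 ⇒ 0
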